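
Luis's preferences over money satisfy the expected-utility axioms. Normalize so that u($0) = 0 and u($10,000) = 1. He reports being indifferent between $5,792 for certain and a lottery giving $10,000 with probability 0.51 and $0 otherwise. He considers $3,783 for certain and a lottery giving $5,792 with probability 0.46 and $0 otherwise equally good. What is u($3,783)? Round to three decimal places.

First, u($5,792) = 0.51·u($10,000) + 0.49·u($0) = 0.51.
Chaining: u($3,783) = 0.46·0.51 + 0.54·0.00 = 0.2346.

0.235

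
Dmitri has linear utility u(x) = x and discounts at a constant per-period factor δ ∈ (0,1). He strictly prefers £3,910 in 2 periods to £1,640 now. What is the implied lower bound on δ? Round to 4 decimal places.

Comparing present values: 1640 < δ^2·3910.
So δ^2 > 1640/3910 = 0.41944; taking the square root of both positive sides preserves the inequality.
δ > 0.41944^(1/2) = 0.6476.

δ > 0.6476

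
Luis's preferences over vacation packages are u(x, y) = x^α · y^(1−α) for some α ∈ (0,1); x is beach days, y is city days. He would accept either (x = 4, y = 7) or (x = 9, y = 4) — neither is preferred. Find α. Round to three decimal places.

α ≈ 0.408

The Cobb–Douglas utilities coincide, so 4^α·7^(1−α) = 9^α·4^(1−α).
(4/9)^α = (4/7)^(1−α); take logs: α·ln(4/9) = (1−α)·ln(4/7), i.e. α·-0.810930 = (1−α)·-0.559616.
So α/(1−α) = (-0.559616)/(-0.810930) = 0.690092, and α = 0.690092/1.690092 ≈ 0.408.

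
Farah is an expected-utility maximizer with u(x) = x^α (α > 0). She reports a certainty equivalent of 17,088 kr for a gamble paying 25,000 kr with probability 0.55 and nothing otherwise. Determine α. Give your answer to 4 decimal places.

α ≈ 1.5712

The lottery's expected utility is 0.55·u(25000) + 0.45·u(0) = 0.55·25000^α (since u(0) = 0 for α > 0).
Equating: 17088^α = 0.55·25000^α, i.e. 0.6835^α = 0.55.
Take logs: α = ln 0.55 / ln(17088/25000) ≈ 1.571191.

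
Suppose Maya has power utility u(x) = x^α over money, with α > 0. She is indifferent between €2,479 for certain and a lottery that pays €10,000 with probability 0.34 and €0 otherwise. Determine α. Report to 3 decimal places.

The lottery's expected utility is 0.34·u(10000) + 0.66·u(0) = 0.34·10000^α (since u(0) = 0 for α > 0).
Setting u(2479) equal to that: 2479^α = 0.34·10000^α ⇒ (2479/10000)^α = 0.34.
Taking logs: α·ln(2479/10000) = ln(0.34), so α = -1.078810 / -1.394730 ≈ 0.773.

α ≈ 0.773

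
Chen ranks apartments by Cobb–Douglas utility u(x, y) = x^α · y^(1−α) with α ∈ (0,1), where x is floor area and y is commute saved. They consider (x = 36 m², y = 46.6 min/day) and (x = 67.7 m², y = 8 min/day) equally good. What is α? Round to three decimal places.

Indifference: 36^α · 46.6^(1−α) = 67.7^α · 8^(1−α).
(36/67.7)^α = (8/46.6)^(1−α); take logs: α·ln(36/67.7) = (1−α)·ln(8/46.6), i.e. α·-0.631567 = (1−α)·-1.762159.
So α/(1−α) = (-1.762159)/(-0.631567) = 2.790138, and α = 2.790138/3.790138 ≈ 0.736.

α ≈ 0.736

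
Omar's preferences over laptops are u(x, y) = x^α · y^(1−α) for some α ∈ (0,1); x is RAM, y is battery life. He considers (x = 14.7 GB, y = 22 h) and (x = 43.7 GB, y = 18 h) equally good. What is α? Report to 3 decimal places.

α ≈ 0.156

Indifference: 14.7^α · 22^(1−α) = 43.7^α · 18^(1−α).
Taking logs: α·ln 14.7 + (1−α)·ln 22 = α·ln 43.7 + (1−α)·ln 18, i.e. α·-1.089501 = (1−α)·-0.200671.
Thus α·(-1.290172) = -0.200671, so α = -0.200671/-1.290172 ≈ 0.156.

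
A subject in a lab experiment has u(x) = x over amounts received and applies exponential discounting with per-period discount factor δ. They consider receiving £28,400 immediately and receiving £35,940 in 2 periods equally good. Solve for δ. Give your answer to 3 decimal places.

δ ≈ 0.889

Indifference means u(28400) = δ^2 · u(35940), so δ^2 = u(28400)/u(35940).
With u(x) = x: δ^2 = 28400/35940 = 0.79021.
Taking the square root: δ = 0.79021^(1/2) ≈ 0.889.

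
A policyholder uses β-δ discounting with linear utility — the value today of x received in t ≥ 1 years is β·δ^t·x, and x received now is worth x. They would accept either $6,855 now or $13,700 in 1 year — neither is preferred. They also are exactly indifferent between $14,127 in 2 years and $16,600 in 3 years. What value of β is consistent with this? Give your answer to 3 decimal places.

From the later pair, β·δ^2·14127 = β·δ^3·16600; dividing through, δ = 14127/16600 = 0.85102.
The first indifference: 6855 = β·δ·13700, so β = 6855/(δ·13700) = 6855/(0.85102·13700) ≈ 0.588.

β ≈ 0.588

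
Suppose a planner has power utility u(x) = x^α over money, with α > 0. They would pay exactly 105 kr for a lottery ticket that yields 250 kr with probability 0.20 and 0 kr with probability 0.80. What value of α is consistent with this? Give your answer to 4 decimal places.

α ≈ 1.8553

The lottery's expected utility is 0.20·u(250) + 0.80·u(0) = 0.20·250^α (since u(0) = 0 for α > 0).
Equating: 105^α = 0.20·250^α, i.e. 0.4200^α = 0.20.
Take logs: α = ln 0.20 / ln(105/250) ≈ 1.855259.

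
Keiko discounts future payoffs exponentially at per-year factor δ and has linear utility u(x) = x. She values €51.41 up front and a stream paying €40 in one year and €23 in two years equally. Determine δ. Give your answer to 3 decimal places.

The stream is worth 40δ + 23δ² today, so 40δ + 23δ² = 51.41.
That is, 23δ² + 40δ − 51.41 = 0, a quadratic in δ.
δ = (−40 + √(40² + 4·23·51.41)) / (2·23) = (−40 + √6329.72) / 46 ≈ 0.860.

δ ≈ 0.860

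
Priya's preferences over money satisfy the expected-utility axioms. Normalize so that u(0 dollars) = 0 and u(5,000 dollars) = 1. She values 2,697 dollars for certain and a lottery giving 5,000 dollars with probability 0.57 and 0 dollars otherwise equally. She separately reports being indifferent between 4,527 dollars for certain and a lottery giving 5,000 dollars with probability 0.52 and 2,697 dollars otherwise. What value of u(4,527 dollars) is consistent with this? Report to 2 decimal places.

0.79

First, u(2,697 dollars) = 0.57·u(5,000 dollars) + 0.43·u(0 dollars) = 0.57.
The second indifference gives u(4,527 dollars) = 0.52·u(5,000 dollars) + 0.48·u(2,697 dollars) = 0.52·1.00 + 0.48·0.57 = 0.7936.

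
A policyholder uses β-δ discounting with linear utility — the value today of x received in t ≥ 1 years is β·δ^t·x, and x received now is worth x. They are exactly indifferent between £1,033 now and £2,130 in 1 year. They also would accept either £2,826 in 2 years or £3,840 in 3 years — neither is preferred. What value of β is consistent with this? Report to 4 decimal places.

The second indifference involves only future payoffs, so β cancels: β·δ^2·2826 = β·δ^3·3840, giving δ = 2826/3840 = 0.73594.
The first indifference: 1033 = β·δ·2130, so β = 1033/(δ·2130) = 1033/(0.73594·2130) ≈ 0.6590.

β ≈ 0.6590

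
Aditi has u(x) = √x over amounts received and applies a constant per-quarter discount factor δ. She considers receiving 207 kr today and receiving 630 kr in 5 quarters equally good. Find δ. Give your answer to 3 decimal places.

δ ≈ 0.895

Equating discounted utilities: u(207) = δ^5·u(630) ⇒ δ^5 = u(207)/u(630).
With u(x) = √x: δ^5 = √207/√630 = √(207/630) = 0.57321.
Taking the 5th root: δ = 0.57321^(1/5) ≈ 0.895.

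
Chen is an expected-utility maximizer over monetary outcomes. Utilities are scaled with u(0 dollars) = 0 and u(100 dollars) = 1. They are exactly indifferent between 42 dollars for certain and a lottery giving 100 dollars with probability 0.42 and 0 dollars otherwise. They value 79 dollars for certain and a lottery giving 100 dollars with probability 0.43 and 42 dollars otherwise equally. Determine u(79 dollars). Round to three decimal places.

0.669

First, u(42 dollars) = 0.42·u(100 dollars) + 0.58·u(0 dollars) = 0.42.
Chaining: u(79 dollars) = 0.43·1.00 + 0.57·0.42 = 0.6694.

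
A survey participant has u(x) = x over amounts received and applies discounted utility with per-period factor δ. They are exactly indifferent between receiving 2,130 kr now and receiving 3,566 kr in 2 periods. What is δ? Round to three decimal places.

Equating discounted utilities: u(2130) = δ^2·u(3566) ⇒ δ^2 = u(2130)/u(3566).
With u(x) = x: δ^2 = 2130/3566 = 0.59731.
Hence δ = (0.59731)^(1/2) = 0.77286.

δ ≈ 0.773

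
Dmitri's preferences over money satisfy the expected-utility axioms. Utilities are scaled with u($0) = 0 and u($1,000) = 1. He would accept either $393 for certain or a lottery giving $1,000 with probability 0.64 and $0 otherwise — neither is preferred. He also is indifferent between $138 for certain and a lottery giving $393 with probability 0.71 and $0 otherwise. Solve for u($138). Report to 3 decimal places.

0.454

First, u($393) = 0.64·u($1,000) + 0.36·u($0) = 0.64.
The second indifference gives u($138) = 0.71·u($393) + 0.29·u($0) = 0.71·0.64 + 0.29·0.00 = 0.4544.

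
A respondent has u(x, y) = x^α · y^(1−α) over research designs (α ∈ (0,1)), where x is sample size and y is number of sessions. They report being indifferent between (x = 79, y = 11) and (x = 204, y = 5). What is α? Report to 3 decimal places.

α ≈ 0.454

Set the two utilities equal: 79^α·11^(1−α) = 204^α·5^(1−α).
Rearrange to (79/204)^α = (5/11)^(1−α) and take logs: α·-0.948672 = (1−α)·-0.788457.
Thus α·(-1.737129) = -0.788457, so α = -0.788457/-1.737129 ≈ 0.454.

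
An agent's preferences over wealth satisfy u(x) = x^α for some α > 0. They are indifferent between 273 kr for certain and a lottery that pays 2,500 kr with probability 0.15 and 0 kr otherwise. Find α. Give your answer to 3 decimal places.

α ≈ 0.857

The lottery's expected utility is 0.15·u(2500) + 0.85·u(0) = 0.15·2500^α (since u(0) = 0 for α > 0).
Setting u(273) equal to that: 273^α = 0.15·2500^α ⇒ (273/2500)^α = 0.15.
Take logs: α = ln 0.15 / ln(273/2500) ≈ 0.85665.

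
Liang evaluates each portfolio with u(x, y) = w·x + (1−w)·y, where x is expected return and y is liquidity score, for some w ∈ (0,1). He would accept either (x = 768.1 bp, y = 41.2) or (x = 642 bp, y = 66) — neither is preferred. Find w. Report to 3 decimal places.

Indifference: w·768.1 + (1−w)·41.2 = w·642 + (1−w)·66.
Collecting terms: w·126.1 = (1−w)·24.8.
Hence w = 24.8/(126.1+24.8) = 24.8/150.9 = 0.164.

w = 0.164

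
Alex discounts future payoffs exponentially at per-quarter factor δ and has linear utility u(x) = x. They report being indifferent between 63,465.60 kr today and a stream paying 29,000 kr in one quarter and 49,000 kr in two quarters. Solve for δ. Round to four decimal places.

δ ≈ 0.8800

Present value of the stream is 29000·δ + 49000·δ². Indifference gives 29000δ + 49000δ² = 63465.60.
Rearranged: 49000δ² + 29000δ − 63465.60 = 0.
By the quadratic formula (taking the positive root), δ = (−29000 + √13280257600.00) / 98000 ≈ 0.8800.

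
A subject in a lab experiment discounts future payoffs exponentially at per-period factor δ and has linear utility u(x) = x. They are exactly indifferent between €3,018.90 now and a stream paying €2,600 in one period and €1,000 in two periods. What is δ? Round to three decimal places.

δ ≈ 0.870

Equating present values: 3018.90 = 2600δ + 1000δ².
That is, 1000δ² + 2600δ − 3018.90 = 0, a quadratic in δ.
δ = (−2600 + √(2600² + 4·1000·3018.90)) / (2·1000) = (−2600 + √18835600.00) / 2000 ≈ 0.870.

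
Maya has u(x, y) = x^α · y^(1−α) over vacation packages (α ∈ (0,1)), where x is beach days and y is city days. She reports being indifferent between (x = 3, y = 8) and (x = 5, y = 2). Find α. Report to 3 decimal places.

Indifference: 3^α · 8^(1−α) = 5^α · 2^(1−α).
(3/5)^α = (2/8)^(1−α); take logs: α·ln(3/5) = (1−α)·ln(2/8), i.e. α·-0.510826 = (1−α)·-1.386294.
With A = -0.510826 and B = -1.386294: α·A = (1−α)·B, so α = B/(A+B) = -1.386294/-1.897120 ≈ 0.731.

α ≈ 0.731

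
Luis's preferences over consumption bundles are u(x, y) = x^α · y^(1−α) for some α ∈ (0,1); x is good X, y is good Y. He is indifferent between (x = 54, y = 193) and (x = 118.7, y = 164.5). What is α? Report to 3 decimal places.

α ≈ 0.169

Set the two utilities equal: 54^α·193^(1−α) = 118.7^α·164.5^(1−α).
Rearrange to (54/118.7)^α = (164.5/193)^(1−α) and take logs: α·-0.787615 = (1−α)·-0.159780.
So α/(1−α) = (-0.159780)/(-0.787615) = 0.202866, and α = 0.202866/1.202866 ≈ 0.169.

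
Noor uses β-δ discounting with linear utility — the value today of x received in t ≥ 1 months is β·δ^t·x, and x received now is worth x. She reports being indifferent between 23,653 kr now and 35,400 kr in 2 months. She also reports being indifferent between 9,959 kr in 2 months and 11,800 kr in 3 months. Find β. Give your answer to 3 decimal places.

Both payoffs in the second observation are in the future, so β drops out: δ^2·9959 = δ^3·11800 ⇒ δ = 9959/11800 = 0.84398.
Substituting δ into 23653 = β·δ^2·35400: β = 23653/(25215.682) ≈ 0.938.

β ≈ 0.938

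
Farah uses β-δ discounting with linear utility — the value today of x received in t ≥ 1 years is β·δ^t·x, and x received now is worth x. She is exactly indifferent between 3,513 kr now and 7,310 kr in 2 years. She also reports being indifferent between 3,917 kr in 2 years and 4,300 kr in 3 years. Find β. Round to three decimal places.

The second indifference involves only future payoffs, so β cancels: β·δ^2·3917 = β·δ^3·4300, giving δ = 3917/4300 = 0.91093.
The first indifference: 3513 = β·δ^2·7310, so β = 3513/(δ^2·7310) = 3513/(0.82979·7310) ≈ 0.579.

β ≈ 0.579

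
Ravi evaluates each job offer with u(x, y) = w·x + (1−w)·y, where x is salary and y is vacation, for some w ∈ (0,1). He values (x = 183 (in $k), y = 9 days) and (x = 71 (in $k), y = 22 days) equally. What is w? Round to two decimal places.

w = 0.10

u(183,9) = u(71,22) means w·183 + (1−w)·9 = w·71 + (1−w)·22.
w·(183−71) = (1−w)·(22−9), i.e. w·112 = (1−w)·13.
Hence w = 13/(112+13) = 13/125 = 0.10.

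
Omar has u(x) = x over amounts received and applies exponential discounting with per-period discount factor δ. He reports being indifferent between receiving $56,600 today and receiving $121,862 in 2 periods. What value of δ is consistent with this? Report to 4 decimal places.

Indifference means u(56600) = δ^2 · u(121862), so δ^2 = u(56600)/u(121862).
With u(x) = x: δ^2 = 56600/121862 = 0.46446.
So δ = 0.46446^(1/2) ≈ 0.6815.

δ ≈ 0.6815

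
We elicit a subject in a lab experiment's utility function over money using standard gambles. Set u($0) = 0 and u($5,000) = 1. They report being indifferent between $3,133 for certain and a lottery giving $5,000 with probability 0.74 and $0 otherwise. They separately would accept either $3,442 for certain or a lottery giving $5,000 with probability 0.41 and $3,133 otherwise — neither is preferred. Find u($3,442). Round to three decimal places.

First, u($3,133) = 0.74·u($5,000) + 0.26·u($0) = 0.74.
The second indifference gives u($3,442) = 0.41·u($5,000) + 0.59·u($3,133) = 0.41·1.00 + 0.59·0.74 = 0.8466.

0.847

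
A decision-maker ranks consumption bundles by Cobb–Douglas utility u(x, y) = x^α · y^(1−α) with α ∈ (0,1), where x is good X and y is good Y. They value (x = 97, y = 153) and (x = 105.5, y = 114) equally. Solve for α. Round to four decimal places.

α ≈ 0.7779

The Cobb–Douglas utilities coincide, so 97^α·153^(1−α) = 105.5^α·114^(1−α).
(97/105.5)^α = (114/153)^(1−α); take logs: α·ln(97/105.5) = (1−α)·ln(114/153), i.e. α·-0.0840000 = (1−α)·-0.2942395.
With A = -0.0840000 and B = -0.2942395: α·A = (1−α)·B, so α = B/(A+B) = -0.2942395/-0.3782395 ≈ 0.7779.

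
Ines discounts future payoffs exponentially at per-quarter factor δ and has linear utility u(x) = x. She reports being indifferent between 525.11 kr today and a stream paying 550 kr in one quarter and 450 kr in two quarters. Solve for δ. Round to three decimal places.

δ ≈ 0.630

The stream is worth 550δ + 450δ² today, so 550δ + 450δ² = 525.11.
So 450δ² + 550δ − 525.11 = 0.
δ = (−550 + √(550² + 4·450·525.11)) / (2·450) = (−550 + √1247698.00) / 900 ≈ 0.630.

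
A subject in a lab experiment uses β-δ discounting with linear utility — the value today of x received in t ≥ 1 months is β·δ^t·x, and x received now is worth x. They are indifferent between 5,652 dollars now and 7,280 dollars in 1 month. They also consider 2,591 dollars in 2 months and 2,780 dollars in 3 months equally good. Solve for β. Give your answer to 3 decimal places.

β ≈ 0.833

From the later pair, β·δ^2·2591 = β·δ^3·2780; dividing through, δ = 2591/2780 = 0.93201.
Substituting δ into 5652 = β·δ·7280: β = 5652/(6785.065) ≈ 0.833.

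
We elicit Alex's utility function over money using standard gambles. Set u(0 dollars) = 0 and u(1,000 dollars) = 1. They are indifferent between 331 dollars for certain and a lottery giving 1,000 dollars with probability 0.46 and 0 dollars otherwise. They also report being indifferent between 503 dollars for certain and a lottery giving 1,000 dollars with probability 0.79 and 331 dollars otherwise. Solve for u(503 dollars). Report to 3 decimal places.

0.887

From the first indifference, u(331 dollars) = 0.46·u(1,000 dollars) + 0.54·u(0 dollars) = 0.46·1 + 0.54·0 = 0.46.
Then u(503 dollars) = 0.79·u(1,000 dollars) + 0.21·u(331 dollars) = 0.79·1.00 + 0.21·0.46 = 0.8866.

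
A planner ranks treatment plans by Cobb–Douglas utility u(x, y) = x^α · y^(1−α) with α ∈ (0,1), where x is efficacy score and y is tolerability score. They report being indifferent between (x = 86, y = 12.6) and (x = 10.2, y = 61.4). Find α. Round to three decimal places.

α ≈ 0.426

Indifference: 86^α · 12.6^(1−α) = 10.2^α · 61.4^(1−α).
Rearrange to (86/10.2)^α = (61.4/12.6)^(1−α) and take logs: α·2.131960 = (1−α)·1.583713.
So α/(1−α) = (1.583713)/(2.131960) = 0.742844, and α = 0.742844/1.742844 ≈ 0.426.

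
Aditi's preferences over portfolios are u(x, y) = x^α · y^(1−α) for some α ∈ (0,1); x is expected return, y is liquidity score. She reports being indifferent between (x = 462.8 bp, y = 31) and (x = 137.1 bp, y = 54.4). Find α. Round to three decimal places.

α ≈ 0.316

Indifference: 462.8^α · 31^(1−α) = 137.1^α · 54.4^(1−α).
(462.8/137.1)^α = (54.4/31)^(1−α); take logs: α·ln(462.8/137.1) = (1−α)·ln(54.4/31), i.e. α·1.216584 = (1−α)·0.562377.
With A = 1.216584 and B = 0.562377: α·A = (1−α)·B, so α = B/(A+B) = 0.562377/1.778961 ≈ 0.316.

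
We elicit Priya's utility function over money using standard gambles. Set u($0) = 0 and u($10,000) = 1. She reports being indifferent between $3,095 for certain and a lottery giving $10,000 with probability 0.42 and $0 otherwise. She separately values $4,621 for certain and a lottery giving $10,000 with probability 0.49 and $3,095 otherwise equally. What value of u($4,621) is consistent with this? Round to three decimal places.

0.704

From the first indifference, u($3,095) = 0.42·u($10,000) + 0.58·u($0) = 0.42·1 + 0.58·0 = 0.42.
The second indifference gives u($4,621) = 0.49·u($10,000) + 0.51·u($3,095) = 0.49·1.00 + 0.51·0.42 = 0.7042.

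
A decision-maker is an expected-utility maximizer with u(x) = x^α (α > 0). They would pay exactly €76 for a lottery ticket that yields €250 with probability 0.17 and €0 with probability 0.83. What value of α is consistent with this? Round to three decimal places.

EU(lottery) = 0.17·250^α + 0.83·0 = 0.17·250^α.
Indifference: 76^α = 0.17·250^α, so (76/250)^α = 0.17.
Taking logs: α·ln(76/250) = ln(0.17), so α = -1.771957 / -1.190728 ≈ 1.488.

α ≈ 1.488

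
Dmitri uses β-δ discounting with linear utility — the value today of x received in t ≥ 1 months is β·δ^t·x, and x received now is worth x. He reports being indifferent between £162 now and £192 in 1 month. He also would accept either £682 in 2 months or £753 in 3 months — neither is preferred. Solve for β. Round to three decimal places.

β ≈ 0.932

The second indifference involves only future payoffs, so β cancels: β·δ^2·682 = β·δ^3·753, giving δ = 682/753 = 0.90571.
Substituting δ into 162 = β·δ·192: β = 162/(173.896) ≈ 0.932.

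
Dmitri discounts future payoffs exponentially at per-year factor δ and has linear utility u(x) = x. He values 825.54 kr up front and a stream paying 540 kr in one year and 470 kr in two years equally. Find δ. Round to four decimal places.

Equating present values: 825.54 = 540δ + 470δ².
Rearranged: 470δ² + 540δ − 825.54 = 0.
By the quadratic formula (taking the positive root), δ = (−540 + √1843615.20) / 940 ≈ 0.8700.

δ ≈ 0.8700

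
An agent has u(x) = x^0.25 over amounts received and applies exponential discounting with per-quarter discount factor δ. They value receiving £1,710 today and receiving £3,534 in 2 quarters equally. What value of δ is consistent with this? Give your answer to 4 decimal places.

δ ≈ 0.9133

Equating discounted utilities: u(1710) = δ^2·u(3534) ⇒ δ^2 = u(1710)/u(3534).
Since u(x) = x^0.25, δ^2 = (1710/3534)^0.25 = 0.48387^0.25 = 0.83403.
Taking the square root: δ = 0.83403^(1/2) ≈ 0.9133.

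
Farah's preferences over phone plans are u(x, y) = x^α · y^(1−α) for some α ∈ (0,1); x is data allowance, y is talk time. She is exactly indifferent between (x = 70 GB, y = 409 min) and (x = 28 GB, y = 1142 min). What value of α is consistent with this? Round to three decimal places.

α ≈ 0.528

The Cobb–Douglas utilities coincide, so 70^α·409^(1−α) = 28^α·1142^(1−α).
Rearrange to (70/28)^α = (1142/409)^(1−α) and take logs: α·0.916291 = (1−α)·1.026821.
Thus α·(1.943112) = 1.026821, so α = 1.026821/1.943112 ≈ 0.528.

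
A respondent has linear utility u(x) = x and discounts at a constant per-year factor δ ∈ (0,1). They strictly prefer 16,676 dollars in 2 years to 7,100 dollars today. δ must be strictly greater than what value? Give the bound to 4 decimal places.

Under u(x) = x this choice says 7100 < δ^2·16676.
Dividing by 16676: δ^2 > 0.42576. Both sides are positive, so the square root keeps the direction.
δ > 0.42576^(1/2) = 0.6525.

δ > 0.6525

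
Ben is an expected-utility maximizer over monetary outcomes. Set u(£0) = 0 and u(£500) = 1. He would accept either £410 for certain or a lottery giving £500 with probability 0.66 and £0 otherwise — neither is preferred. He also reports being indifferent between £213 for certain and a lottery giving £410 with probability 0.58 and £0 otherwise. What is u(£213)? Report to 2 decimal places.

First, u(£410) = 0.66·u(£500) + 0.34·u(£0) = 0.66.
Chaining: u(£213) = 0.58·0.66 + 0.42·0.00 = 0.3828.

0.38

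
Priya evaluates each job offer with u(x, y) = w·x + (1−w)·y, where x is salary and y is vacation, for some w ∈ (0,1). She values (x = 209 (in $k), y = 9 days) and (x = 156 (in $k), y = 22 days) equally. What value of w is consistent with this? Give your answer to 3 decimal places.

u(209,9) = u(156,22) means w·209 + (1−w)·9 = w·156 + (1−w)·22.
w·(209−156) = (1−w)·(22−9), i.e. w·53 = (1−w)·13.
Hence w = 13/(53+13) = 13/66 = 0.197.

w = 0.197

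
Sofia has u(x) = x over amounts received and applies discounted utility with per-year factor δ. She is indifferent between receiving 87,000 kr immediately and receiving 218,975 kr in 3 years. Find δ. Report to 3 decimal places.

δ ≈ 0.735

Indifference means u(87000) = δ^3 · u(218975), so δ^3 = u(87000)/u(218975).
With u(x) = x: δ^3 = 87000/218975 = 0.39731.
Taking the cube root: δ = 0.39731^(1/3) ≈ 0.735.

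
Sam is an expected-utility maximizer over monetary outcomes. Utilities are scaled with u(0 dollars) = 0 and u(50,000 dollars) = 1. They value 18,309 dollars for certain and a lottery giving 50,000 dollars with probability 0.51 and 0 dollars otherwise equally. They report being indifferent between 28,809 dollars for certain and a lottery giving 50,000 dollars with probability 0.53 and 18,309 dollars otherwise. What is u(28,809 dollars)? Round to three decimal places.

From the first indifference, u(18,309 dollars) = 0.51·u(50,000 dollars) + 0.49·u(0 dollars) = 0.51·1 + 0.49·0 = 0.51.
The second indifference gives u(28,809 dollars) = 0.53·u(50,000 dollars) + 0.47·u(18,309 dollars) = 0.53·1.00 + 0.47·0.51 = 0.7697.

0.770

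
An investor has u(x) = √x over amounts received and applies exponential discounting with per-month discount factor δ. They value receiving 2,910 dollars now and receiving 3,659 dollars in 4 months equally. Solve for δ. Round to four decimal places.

δ ≈ 0.9718

Equating discounted utilities: u(2910) = δ^4·u(3659) ⇒ δ^4 = u(2910)/u(3659).
With u(x) = √x: δ^4 = √2910/√3659 = √(2910/3659) = 0.89180.
So δ = 0.89180^(1/4) ≈ 0.9718.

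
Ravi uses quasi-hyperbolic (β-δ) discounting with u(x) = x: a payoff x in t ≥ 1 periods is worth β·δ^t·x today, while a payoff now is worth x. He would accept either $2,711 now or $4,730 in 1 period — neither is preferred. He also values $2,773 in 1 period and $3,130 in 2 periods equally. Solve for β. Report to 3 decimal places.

β ≈ 0.647

The second indifference involves only future payoffs, so β cancels: β·δ^1·2773 = β·δ^2·3130, giving δ = 2773/3130 = 0.88594.
The first indifference: 2711 = β·δ·4730, so β = 2711/(δ·4730) = 2711/(0.88594·4730) ≈ 0.647.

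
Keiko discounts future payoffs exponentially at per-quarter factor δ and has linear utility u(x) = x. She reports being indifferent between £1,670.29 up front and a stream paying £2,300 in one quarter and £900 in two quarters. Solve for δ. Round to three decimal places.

δ ≈ 0.590

Equating present values: 1670.29 = 2300δ + 900δ².
Rearranged: 900δ² + 2300δ − 1670.29 = 0.
δ = (−2300 + √(2300² + 4·900·1670.29)) / (2·900) = (−2300 + √11303044.00) / 1800 ≈ 0.590.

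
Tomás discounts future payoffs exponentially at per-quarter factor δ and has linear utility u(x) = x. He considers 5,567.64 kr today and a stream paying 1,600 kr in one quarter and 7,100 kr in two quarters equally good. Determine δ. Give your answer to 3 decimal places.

The stream is worth 1600δ + 7100δ² today, so 1600δ + 7100δ² = 5567.64.
So 7100δ² + 1600δ − 5567.64 = 0.
By the quadratic formula (taking the positive root), δ = (−1600 + √160680976.00) / 14200 ≈ 0.780.

δ ≈ 0.780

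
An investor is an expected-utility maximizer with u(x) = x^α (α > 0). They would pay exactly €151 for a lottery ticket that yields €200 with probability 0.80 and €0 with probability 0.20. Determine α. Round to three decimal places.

α ≈ 0.794

EU(lottery) = 0.80·200^α + 0.20·0 = 0.80·200^α.
Setting u(151) equal to that: 151^α = 0.80·200^α ⇒ (151/200)^α = 0.80.
α = ln(0.80) / ln(151/200) = -0.223144/-0.281038 ≈ 0.794.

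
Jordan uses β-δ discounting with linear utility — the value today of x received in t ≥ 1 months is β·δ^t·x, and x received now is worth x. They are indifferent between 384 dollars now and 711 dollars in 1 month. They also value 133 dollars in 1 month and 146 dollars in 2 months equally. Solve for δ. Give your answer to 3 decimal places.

δ ≈ 0.911

From the later pair, β·δ^1·133 = β·δ^2·146; dividing through, δ = 133/146 = 0.91096.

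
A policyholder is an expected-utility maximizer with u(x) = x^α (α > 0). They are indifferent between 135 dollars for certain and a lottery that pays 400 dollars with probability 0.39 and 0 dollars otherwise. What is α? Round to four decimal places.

α ≈ 0.8669

EU(lottery) = 0.39·400^α + 0.61·0 = 0.39·400^α.
Equating: 135^α = 0.39·400^α, i.e. 0.3375^α = 0.39.
α = ln(0.39) / ln(135/400) = -0.9416085/-1.0861898 ≈ 0.8669.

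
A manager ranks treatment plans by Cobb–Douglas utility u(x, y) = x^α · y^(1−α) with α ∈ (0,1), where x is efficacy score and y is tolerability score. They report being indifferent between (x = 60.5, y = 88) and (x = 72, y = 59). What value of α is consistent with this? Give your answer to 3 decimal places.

α ≈ 0.697

Indifference: 60.5^α · 88^(1−α) = 72^α · 59^(1−α).
Taking logs: α·ln 60.5 + (1−α)·ln 88 = α·ln 72 + (1−α)·ln 59, i.e. α·-0.174023 = (1−α)·-0.399799.
Thus α·(-0.573822) = -0.399799, so α = -0.399799/-0.573822 ≈ 0.697.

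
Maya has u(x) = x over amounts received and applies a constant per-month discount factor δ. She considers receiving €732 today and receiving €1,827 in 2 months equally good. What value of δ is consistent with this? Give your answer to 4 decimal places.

δ ≈ 0.6330

The payoff in 2 months is discounted by δ^2, so u(732) = δ^2·u(1827) and δ^2 = u(732)/u(1827).
With u(x) = x: δ^2 = 732/1827 = 0.40066.
Hence δ = (0.40066)^(1/2) = 0.632975.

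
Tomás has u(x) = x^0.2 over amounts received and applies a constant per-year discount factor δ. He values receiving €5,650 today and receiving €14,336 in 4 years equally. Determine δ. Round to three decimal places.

Equating discounted utilities: u(5650) = δ^4·u(14336) ⇒ δ^4 = u(5650)/u(14336).
Since u(x) = x^0.2, δ^4 = (5650/14336)^0.2 = 0.39411^0.2 = 0.83009.
Taking the 4th root: δ = 0.83009^(1/4) ≈ 0.955.

δ ≈ 0.955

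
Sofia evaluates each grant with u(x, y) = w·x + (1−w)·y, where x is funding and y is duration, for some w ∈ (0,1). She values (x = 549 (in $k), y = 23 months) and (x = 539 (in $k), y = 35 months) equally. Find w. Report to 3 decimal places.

Indifference: w·549 + (1−w)·23 = w·539 + (1−w)·35.
Rearranging, 10·w − 12·(1−w) = 0.
The marginal rate of substitution is 12/10, so w = 12/(10+12) = 0.545.

w = 0.545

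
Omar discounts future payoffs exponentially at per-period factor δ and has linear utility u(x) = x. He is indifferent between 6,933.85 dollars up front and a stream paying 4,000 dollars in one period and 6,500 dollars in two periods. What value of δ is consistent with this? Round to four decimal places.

The stream is worth 4000δ + 6500δ² today, so 4000δ + 6500δ² = 6933.85.
So 6500δ² + 4000δ − 6933.85 = 0.
δ = (−4000 + √(4000² + 4·6500·6933.85)) / (2·6500) = (−4000 + √196280100.00) / 13000 ≈ 0.7700.

δ ≈ 0.7700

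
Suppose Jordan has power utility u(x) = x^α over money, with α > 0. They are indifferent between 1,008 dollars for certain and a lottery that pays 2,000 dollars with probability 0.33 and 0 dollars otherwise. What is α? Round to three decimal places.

EU(lottery) = 0.33·2000^α + 0.67·0 = 0.33·2000^α.
Setting u(1008) equal to that: 1008^α = 0.33·2000^α ⇒ (1008/2000)^α = 0.33.
Take logs: α = ln 0.33 / ln(1008/2000) ≈ 1.61806.

α ≈ 1.618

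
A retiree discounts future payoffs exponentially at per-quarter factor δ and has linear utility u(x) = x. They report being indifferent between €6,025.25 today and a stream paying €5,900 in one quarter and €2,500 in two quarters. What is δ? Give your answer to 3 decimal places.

δ ≈ 0.770

Present value of the stream is 5900·δ + 2500·δ². Indifference gives 5900δ + 2500δ² = 6025.25.
Rearranged: 2500δ² + 5900δ − 6025.25 = 0.
By the quadratic formula (taking the positive root), δ = (−5900 + √95062500.00) / 5000 ≈ 0.770.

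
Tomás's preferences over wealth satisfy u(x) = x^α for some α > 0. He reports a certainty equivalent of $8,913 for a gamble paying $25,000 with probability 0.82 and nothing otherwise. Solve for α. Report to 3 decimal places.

Since u(0) = 0, the lottery's EU is 0.82·25000^α.
Indifference: 8913^α = 0.82·25000^α, so (8913/25000)^α = 0.82.
Take logs: α = ln 0.82 / ln(8913/25000) ≈ 0.19242.

α ≈ 0.192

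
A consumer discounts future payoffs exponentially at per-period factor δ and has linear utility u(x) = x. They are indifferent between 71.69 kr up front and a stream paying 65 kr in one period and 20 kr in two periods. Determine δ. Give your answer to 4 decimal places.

δ ≈ 0.8700

Present value of the stream is 65·δ + 20·δ². Indifference gives 65δ + 20δ² = 71.69.
That is, 20δ² + 65δ − 71.69 = 0, a quadratic in δ.
The positive root is δ = [−65 + √(65² + 4·20·71.69)] / (2·20) = (−65 + 99.801)/40 ≈ 0.8700.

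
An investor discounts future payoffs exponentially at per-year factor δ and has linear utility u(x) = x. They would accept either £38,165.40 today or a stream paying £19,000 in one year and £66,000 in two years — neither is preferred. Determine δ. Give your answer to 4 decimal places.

The stream is worth 19000δ + 66000δ² today, so 19000δ + 66000δ² = 38165.40.
So 66000δ² + 19000δ − 38165.40 = 0.
The positive root is δ = [−19000 + √(19000² + 4·66000·38165.40)] / (2·66000) = (−19000 + 102160.000)/132000 ≈ 0.6300.

δ ≈ 0.6300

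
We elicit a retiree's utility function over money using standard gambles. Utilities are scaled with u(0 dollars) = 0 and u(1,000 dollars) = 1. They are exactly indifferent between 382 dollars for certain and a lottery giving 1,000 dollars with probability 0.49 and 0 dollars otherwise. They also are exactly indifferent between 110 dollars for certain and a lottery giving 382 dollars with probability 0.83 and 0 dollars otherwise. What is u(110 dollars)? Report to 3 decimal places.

0.407

From the first indifference, u(382 dollars) = 0.49·u(1,000 dollars) + 0.51·u(0 dollars) = 0.49·1 + 0.51·0 = 0.49.
Chaining: u(110 dollars) = 0.83·0.49 + 0.17·0.00 = 0.4067.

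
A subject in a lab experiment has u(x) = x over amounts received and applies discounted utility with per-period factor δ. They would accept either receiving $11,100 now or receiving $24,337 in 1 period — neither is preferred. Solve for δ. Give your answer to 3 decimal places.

Equating discounted utilities: u(11100) = δ·u(24337) ⇒ δ = u(11100)/u(24337).
With u(x) = x: δ = 11100/24337 = 0.45610.

δ ≈ 0.456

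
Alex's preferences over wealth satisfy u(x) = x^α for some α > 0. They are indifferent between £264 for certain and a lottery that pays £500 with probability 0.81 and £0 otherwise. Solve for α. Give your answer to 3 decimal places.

α ≈ 0.330

EU(lottery) = 0.81·500^α + 0.19·0 = 0.81·500^α.
Indifference: 264^α = 0.81·500^α, so (264/500)^α = 0.81.
Taking logs: α·ln(264/500) = ln(0.81), so α = -0.210721 / -0.638659 ≈ 0.330.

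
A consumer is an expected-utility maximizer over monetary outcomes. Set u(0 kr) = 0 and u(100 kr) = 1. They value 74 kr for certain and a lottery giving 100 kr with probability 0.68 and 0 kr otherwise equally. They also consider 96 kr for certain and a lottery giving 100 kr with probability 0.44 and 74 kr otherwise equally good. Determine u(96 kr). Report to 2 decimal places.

0.82

From the first indifference, u(74 kr) = 0.68·u(100 kr) + 0.32·u(0 kr) = 0.68·1 + 0.32·0 = 0.68.
The second indifference gives u(96 kr) = 0.44·u(100 kr) + 0.56·u(74 kr) = 0.44·1.00 + 0.56·0.68 = 0.8208.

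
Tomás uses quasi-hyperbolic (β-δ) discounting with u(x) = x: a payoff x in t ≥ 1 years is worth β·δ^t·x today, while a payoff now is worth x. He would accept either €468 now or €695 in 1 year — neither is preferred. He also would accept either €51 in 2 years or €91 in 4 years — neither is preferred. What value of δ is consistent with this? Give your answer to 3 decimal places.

δ ≈ 0.749

The second indifference involves only future payoffs, so β cancels: β·δ^2·51 = β·δ^4·91, giving δ^2 = 51/91 = 0.56044, so δ = 0.74863.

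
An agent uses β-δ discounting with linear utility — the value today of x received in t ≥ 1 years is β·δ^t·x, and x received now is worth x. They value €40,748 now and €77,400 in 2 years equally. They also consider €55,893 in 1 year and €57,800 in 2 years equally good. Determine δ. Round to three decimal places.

δ ≈ 0.967

The second indifference involves only future payoffs, so β cancels: β·δ^1·55893 = β·δ^2·57800, giving δ = 55893/57800 = 0.96701.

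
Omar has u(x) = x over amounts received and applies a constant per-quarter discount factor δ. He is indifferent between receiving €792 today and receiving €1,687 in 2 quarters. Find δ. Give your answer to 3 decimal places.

δ ≈ 0.685

Indifference means u(792) = δ^2 · u(1687), so δ^2 = u(792)/u(1687).
With u(x) = x: δ^2 = 792/1687 = 0.46947.
Taking the square root: δ = 0.46947^(1/2) ≈ 0.685.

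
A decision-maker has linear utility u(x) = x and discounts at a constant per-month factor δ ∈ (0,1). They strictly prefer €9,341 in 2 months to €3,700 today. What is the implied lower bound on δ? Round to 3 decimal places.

δ > 0.629

Comparing present values: 3700 < δ^2·9341.
So δ^2 > 3700/9341 = 0.39610; taking the square root of both positive sides preserves the inequality.
δ > (3700/9341)^(1/2) ≈ 0.629.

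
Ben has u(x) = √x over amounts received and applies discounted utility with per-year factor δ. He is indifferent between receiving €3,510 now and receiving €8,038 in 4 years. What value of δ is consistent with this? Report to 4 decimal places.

Indifference means u(3510) = δ^4 · u(8038), so δ^4 = u(3510)/u(8038).
Since u(x) = √x, δ^4 = √(3510/8038) = 0.66081.
So δ = 0.66081^(1/4) ≈ 0.9016.

δ ≈ 0.9016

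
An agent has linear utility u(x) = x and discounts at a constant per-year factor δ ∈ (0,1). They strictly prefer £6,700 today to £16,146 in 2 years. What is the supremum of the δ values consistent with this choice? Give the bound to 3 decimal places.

The preference means 6700 > δ^2·16146.
So δ^2 < 6700/16146 = 0.41496; taking the square root of both positive sides preserves the inequality.
δ < (6700/16146)^(1/2) ≈ 0.644.

δ < 0.644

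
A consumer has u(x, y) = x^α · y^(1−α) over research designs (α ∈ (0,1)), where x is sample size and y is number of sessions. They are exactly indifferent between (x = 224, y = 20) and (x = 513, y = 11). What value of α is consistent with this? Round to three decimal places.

α ≈ 0.419

Set the two utilities equal: 224^α·20^(1−α) = 513^α·11^(1−α).
Taking logs: α·ln 224 + (1−α)·ln 20 = α·ln 513 + (1−α)·ln 11, i.e. α·-0.828630 = (1−α)·-0.597837.
Thus α·(-1.426467) = -0.597837, so α = -0.597837/-1.426467 ≈ 0.419.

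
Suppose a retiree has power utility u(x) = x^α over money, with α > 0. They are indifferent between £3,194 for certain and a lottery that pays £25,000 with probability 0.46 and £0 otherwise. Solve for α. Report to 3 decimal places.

EU(lottery) = 0.46·25000^α + 0.54·0 = 0.46·25000^α.
Equating: 3194^α = 0.46·25000^α, i.e. 0.1278^α = 0.46.
Take logs: α = ln 0.46 / ln(3194/25000) ≈ 0.37740.

α ≈ 0.377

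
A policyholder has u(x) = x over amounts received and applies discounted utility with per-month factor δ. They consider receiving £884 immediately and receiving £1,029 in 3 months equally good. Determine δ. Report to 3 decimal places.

δ ≈ 0.951

The payoff in 3 months is discounted by δ^3, so u(884) = δ^3·u(1029) and δ^3 = u(884)/u(1029).
With u(x) = x: δ^3 = 884/1029 = 0.85909.
Hence δ = (0.85909)^(1/3) = 0.95063.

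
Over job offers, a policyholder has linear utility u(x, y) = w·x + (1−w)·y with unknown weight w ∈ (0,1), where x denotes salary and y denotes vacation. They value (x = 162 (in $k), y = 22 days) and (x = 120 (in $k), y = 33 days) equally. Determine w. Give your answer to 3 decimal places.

w = 0.208

u(162,22) = u(120,33) means w·162 + (1−w)·22 = w·120 + (1−w)·33.
w·(162−120) = (1−w)·(33−22), i.e. w·42 = (1−w)·11.
Hence w = 11/(42+11) = 11/53 = 0.208.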